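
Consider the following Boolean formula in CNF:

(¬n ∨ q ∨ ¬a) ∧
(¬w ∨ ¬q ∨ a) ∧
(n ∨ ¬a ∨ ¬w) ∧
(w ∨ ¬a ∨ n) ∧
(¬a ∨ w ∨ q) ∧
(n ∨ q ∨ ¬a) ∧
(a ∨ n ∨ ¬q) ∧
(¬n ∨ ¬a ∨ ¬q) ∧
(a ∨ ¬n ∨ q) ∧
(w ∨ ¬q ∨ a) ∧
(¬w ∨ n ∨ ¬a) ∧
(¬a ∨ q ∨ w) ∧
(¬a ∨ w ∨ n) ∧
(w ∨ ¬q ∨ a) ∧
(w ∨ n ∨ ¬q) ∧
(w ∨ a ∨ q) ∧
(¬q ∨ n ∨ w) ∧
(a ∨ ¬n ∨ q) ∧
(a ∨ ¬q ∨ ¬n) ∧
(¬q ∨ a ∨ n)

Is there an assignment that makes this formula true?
Yes

Yes, the formula is satisfiable.

One satisfying assignment is: n=False, q=False, w=True, a=False

Verification: With this assignment, all 20 clauses evaluate to true.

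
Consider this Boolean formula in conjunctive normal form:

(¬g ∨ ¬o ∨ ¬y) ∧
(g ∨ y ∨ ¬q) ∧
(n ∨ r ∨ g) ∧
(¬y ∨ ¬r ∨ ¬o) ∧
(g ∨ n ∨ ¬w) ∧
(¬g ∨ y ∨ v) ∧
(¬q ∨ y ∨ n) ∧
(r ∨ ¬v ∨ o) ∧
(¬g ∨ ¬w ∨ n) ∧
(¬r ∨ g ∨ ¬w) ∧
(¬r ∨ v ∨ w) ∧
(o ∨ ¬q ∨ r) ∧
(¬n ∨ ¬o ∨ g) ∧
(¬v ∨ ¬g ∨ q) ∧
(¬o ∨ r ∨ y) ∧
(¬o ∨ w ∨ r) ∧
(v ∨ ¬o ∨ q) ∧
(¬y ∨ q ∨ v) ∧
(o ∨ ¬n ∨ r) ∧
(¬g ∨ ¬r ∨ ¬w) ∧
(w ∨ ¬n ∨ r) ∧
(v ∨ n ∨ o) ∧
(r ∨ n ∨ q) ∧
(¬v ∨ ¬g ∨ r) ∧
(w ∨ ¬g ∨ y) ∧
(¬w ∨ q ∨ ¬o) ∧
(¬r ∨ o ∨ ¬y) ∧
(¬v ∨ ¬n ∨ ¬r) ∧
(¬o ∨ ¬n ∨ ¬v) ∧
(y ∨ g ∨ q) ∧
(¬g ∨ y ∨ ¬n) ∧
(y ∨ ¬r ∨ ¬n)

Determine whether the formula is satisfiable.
No

No, the formula is not satisfiable.

No assignment of truth values to the variables can make all 32 clauses true simultaneously.

The formula is UNSAT (unsatisfiable).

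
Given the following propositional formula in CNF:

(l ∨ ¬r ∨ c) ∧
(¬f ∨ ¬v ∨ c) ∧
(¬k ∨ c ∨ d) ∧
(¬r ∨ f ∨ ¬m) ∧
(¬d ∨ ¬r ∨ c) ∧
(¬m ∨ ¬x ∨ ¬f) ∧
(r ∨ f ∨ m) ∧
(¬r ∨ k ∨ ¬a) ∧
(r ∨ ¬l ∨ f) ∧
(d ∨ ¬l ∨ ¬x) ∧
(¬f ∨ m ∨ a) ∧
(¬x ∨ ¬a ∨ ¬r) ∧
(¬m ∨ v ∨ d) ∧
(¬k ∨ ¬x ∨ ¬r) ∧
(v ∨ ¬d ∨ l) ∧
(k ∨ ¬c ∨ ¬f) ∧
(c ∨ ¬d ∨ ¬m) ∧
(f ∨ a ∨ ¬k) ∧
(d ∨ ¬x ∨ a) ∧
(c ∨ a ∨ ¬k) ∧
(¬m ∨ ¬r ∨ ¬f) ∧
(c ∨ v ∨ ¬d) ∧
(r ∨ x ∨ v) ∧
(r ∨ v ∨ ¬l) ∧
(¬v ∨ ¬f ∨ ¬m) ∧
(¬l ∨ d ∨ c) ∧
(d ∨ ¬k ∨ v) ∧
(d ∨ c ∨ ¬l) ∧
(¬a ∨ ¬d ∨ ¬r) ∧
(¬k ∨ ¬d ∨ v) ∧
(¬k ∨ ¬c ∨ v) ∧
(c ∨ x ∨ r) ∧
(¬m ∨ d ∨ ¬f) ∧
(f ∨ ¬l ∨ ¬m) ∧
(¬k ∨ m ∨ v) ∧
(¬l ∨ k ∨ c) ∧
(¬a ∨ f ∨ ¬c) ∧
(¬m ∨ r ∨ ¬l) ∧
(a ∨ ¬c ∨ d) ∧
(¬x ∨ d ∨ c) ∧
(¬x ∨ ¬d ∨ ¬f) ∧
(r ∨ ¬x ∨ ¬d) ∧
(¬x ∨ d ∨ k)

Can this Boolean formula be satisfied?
Yes

Yes, the formula is satisfiable.

One satisfying assignment is: x=False, r=True, c=True, f=False, k=False, v=False, m=False, l=True, a=False, d=True

Verification: With this assignment, all 43 clauses evaluate to true.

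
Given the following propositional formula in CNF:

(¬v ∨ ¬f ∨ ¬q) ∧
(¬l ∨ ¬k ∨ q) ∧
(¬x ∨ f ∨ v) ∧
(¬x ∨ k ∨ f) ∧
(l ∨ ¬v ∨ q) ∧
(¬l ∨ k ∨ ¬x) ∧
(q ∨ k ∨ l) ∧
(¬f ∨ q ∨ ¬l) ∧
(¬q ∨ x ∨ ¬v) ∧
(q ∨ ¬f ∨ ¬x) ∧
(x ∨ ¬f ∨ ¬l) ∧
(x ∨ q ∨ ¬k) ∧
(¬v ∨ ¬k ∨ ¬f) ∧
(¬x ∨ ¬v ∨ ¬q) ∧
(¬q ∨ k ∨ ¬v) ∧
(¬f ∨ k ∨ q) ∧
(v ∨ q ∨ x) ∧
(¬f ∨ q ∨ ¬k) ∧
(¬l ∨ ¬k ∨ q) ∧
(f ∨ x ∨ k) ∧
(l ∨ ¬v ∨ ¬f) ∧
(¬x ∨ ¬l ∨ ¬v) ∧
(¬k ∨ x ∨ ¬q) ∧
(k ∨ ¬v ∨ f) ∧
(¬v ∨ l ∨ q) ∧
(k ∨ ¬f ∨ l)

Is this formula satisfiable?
Yes

Yes, the formula is satisfiable.

One satisfying assignment is: f=True, v=False, q=True, x=True, l=True, k=True

Verification: With this assignment, all 26 clauses evaluate to true.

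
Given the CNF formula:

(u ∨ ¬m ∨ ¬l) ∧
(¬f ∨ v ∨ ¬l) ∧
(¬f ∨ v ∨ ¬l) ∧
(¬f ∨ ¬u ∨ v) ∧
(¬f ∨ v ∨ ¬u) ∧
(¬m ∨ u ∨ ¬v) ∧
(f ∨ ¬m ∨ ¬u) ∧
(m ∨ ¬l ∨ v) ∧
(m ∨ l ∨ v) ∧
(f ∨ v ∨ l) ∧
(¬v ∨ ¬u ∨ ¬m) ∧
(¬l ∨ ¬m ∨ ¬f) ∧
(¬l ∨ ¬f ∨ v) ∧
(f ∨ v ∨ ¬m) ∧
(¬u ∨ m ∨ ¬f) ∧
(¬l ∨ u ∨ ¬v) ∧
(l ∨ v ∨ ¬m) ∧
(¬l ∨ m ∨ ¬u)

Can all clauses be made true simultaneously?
Yes

Yes, the formula is satisfiable.

One satisfying assignment is: l=False, f=False, u=False, v=True, m=False

Verification: With this assignment, all 18 clauses evaluate to true.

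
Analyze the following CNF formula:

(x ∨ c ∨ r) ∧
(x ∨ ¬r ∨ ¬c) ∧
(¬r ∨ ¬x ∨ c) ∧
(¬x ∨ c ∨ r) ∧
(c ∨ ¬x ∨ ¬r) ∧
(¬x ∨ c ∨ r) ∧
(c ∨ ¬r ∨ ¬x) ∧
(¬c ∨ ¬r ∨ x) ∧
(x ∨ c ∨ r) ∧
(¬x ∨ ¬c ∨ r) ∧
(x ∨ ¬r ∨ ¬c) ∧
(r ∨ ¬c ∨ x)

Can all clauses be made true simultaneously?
Yes

Yes, the formula is satisfiable.

One satisfying assignment is: x=False, c=False, r=True

Verification: With this assignment, all 12 clauses evaluate to true.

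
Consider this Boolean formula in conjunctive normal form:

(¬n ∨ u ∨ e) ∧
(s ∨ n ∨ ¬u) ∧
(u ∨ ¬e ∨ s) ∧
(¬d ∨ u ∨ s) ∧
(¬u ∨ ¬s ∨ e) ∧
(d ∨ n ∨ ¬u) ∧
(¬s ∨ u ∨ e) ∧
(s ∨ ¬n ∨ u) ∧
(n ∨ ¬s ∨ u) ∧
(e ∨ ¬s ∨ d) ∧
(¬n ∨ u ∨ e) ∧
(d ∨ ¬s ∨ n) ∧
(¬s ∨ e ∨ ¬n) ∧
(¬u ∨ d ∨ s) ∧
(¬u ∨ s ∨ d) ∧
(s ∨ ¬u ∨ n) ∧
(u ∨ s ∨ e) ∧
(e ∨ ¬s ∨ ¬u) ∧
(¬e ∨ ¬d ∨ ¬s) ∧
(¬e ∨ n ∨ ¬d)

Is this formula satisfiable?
Yes

Yes, the formula is satisfiable.

One satisfying assignment is: e=True, s=True, d=False, n=True, u=False

Verification: With this assignment, all 20 clauses evaluate to true.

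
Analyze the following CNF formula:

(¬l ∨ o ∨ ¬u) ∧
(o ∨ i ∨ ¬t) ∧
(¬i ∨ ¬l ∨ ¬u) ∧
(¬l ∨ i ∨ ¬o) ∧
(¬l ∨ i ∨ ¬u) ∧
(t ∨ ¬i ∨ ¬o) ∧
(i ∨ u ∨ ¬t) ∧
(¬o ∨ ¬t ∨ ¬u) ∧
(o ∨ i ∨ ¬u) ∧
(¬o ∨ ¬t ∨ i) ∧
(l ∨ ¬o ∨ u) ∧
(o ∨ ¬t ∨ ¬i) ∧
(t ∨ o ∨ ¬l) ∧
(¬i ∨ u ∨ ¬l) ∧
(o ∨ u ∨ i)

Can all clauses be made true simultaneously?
Yes

Yes, the formula is satisfiable.

One satisfying assignment is: l=False, i=True, o=False, t=False, u=False

Verification: With this assignment, all 15 clauses evaluate to true.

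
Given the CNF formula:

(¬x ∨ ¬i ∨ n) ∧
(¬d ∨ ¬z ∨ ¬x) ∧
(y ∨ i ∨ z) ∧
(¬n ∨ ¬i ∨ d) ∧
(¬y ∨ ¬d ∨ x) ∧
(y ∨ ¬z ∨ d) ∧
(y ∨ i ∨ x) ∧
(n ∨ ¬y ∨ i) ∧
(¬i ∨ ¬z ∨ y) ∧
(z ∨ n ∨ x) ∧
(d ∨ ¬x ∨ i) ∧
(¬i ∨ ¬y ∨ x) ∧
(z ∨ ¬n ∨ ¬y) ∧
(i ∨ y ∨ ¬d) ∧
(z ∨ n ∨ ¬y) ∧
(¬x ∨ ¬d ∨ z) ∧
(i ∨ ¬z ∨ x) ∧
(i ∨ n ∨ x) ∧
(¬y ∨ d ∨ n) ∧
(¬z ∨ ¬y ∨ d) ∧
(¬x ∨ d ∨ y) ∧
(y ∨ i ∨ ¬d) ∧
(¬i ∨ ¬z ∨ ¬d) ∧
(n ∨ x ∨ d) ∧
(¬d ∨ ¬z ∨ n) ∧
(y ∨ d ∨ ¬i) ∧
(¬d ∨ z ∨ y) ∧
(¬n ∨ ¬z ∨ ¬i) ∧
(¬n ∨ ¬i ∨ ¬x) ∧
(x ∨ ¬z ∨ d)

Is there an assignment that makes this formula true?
No

No, the formula is not satisfiable.

No assignment of truth values to the variables can make all 30 clauses true simultaneously.

The formula is UNSAT (unsatisfiable).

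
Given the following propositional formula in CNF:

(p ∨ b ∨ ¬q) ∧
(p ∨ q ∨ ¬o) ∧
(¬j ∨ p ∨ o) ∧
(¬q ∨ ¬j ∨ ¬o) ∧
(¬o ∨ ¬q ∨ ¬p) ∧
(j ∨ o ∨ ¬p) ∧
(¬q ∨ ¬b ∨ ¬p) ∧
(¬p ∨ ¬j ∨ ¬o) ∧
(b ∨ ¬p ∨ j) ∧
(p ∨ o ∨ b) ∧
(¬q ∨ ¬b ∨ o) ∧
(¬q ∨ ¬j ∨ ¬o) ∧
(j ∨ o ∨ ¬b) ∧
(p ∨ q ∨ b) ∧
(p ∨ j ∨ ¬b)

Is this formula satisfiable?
Yes

Yes, the formula is satisfiable.

One satisfying assignment is: o=False, j=True, q=False, b=False, p=True

Verification: With this assignment, all 15 clauses evaluate to true.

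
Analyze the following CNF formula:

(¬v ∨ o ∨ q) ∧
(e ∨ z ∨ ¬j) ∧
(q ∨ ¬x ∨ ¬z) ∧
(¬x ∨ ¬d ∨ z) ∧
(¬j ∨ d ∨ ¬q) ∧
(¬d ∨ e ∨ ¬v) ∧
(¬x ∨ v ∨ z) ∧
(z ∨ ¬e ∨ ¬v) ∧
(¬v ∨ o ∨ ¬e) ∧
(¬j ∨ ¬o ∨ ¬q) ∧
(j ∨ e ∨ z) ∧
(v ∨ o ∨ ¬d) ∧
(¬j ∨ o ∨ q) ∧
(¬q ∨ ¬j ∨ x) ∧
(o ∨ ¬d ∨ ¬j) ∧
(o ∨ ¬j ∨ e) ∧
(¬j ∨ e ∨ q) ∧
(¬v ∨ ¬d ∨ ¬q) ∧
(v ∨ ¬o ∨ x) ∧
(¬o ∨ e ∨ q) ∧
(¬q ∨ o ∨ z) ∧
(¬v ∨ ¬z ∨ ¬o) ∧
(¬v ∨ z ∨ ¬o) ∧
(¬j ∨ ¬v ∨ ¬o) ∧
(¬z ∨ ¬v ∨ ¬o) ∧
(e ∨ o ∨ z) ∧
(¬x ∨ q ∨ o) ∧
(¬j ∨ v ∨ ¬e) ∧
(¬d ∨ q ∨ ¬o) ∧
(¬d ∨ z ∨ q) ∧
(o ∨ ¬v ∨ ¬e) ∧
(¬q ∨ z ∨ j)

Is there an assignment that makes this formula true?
Yes

Yes, the formula is satisfiable.

One satisfying assignment is: x=False, e=True, j=False, v=False, z=False, q=False, o=False, d=False

Verification: With this assignment, all 32 clauses evaluate to true.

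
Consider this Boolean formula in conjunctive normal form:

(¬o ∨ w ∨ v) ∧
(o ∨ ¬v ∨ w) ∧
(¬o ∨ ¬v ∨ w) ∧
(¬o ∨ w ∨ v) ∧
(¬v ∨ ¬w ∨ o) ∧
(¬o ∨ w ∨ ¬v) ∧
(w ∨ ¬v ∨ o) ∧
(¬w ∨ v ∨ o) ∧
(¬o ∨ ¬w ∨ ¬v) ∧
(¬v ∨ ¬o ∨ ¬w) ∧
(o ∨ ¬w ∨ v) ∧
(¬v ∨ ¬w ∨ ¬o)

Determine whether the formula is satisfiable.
Yes

Yes, the formula is satisfiable.

One satisfying assignment is: o=False, w=False, v=False

Verification: With this assignment, all 12 clauses evaluate to true.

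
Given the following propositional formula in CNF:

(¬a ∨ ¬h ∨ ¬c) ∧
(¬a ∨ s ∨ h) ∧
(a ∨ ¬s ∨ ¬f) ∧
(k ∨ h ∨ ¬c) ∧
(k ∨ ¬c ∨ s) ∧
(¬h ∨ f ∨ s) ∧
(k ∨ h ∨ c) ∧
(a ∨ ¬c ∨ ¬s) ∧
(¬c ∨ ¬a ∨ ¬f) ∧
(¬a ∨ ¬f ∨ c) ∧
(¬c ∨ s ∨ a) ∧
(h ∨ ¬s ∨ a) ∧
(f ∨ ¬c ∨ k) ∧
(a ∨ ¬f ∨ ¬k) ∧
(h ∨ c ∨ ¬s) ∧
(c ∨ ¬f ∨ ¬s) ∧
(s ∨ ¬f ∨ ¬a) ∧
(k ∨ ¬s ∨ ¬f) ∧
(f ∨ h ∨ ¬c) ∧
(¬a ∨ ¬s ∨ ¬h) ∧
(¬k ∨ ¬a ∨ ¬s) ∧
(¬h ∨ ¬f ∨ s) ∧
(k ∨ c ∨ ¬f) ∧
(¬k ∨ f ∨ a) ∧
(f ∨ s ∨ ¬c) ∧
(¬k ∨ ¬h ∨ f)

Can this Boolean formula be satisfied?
Yes

Yes, the formula is satisfiable.

One satisfying assignment is: c=False, a=False, s=True, k=False, h=True, f=False

Verification: With this assignment, all 26 clauses evaluate to true.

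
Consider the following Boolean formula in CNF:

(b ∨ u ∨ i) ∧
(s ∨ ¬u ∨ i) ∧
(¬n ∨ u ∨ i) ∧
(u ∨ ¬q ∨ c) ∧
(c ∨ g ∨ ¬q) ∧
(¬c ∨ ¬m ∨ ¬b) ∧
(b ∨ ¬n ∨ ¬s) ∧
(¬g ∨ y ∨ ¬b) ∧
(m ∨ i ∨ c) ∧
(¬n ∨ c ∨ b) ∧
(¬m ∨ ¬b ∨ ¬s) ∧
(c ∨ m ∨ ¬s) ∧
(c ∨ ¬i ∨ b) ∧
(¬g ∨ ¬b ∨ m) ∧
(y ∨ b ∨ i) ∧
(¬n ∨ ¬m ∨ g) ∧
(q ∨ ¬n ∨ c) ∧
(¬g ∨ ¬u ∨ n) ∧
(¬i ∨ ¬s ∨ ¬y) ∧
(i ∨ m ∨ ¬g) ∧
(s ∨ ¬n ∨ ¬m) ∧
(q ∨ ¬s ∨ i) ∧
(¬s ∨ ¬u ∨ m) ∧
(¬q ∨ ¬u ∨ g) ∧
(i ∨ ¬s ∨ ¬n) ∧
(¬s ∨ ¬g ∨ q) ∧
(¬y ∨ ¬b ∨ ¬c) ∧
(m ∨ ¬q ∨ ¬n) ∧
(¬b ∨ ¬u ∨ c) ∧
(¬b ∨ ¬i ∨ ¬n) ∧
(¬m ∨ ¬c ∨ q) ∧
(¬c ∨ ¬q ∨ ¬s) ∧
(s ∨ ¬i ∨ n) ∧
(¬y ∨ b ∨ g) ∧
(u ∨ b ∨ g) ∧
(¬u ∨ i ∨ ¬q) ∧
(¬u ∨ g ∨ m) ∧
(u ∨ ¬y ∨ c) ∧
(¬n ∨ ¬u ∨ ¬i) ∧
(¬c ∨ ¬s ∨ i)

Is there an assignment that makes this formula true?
Yes

Yes, the formula is satisfiable.

One satisfying assignment is: u=False, s=True, y=False, b=True, n=False, i=True, c=True, m=False, q=False, g=False

Verification: With this assignment, all 40 clauses evaluate to true.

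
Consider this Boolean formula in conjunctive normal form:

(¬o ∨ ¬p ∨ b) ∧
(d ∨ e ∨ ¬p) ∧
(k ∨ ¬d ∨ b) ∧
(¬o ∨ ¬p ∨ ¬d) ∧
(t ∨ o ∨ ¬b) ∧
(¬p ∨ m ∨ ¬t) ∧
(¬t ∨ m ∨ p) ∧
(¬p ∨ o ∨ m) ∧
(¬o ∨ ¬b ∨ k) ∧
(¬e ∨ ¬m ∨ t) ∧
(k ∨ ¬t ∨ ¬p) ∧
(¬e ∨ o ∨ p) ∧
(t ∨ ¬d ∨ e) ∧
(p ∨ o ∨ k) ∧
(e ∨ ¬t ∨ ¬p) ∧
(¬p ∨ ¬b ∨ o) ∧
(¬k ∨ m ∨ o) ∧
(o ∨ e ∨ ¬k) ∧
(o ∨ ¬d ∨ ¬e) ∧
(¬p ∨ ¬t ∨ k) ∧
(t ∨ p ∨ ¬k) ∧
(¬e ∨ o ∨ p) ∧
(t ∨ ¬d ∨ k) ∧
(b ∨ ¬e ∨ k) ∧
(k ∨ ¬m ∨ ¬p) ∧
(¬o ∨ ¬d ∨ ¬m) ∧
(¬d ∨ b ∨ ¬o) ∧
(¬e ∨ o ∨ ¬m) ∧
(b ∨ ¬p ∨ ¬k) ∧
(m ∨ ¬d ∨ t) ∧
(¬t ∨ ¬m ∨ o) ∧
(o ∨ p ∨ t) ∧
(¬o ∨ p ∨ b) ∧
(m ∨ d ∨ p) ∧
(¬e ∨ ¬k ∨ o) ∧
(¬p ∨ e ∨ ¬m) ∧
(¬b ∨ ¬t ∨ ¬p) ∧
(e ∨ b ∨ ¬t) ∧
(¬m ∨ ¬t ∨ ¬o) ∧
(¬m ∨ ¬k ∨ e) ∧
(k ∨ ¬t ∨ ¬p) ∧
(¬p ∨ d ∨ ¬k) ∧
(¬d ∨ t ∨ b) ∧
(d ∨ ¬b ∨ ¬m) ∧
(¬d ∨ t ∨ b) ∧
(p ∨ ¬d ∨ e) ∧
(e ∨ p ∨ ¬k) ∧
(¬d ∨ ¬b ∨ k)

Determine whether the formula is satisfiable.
No

No, the formula is not satisfiable.

No assignment of truth values to the variables can make all 48 clauses true simultaneously.

The formula is UNSAT (unsatisfiable).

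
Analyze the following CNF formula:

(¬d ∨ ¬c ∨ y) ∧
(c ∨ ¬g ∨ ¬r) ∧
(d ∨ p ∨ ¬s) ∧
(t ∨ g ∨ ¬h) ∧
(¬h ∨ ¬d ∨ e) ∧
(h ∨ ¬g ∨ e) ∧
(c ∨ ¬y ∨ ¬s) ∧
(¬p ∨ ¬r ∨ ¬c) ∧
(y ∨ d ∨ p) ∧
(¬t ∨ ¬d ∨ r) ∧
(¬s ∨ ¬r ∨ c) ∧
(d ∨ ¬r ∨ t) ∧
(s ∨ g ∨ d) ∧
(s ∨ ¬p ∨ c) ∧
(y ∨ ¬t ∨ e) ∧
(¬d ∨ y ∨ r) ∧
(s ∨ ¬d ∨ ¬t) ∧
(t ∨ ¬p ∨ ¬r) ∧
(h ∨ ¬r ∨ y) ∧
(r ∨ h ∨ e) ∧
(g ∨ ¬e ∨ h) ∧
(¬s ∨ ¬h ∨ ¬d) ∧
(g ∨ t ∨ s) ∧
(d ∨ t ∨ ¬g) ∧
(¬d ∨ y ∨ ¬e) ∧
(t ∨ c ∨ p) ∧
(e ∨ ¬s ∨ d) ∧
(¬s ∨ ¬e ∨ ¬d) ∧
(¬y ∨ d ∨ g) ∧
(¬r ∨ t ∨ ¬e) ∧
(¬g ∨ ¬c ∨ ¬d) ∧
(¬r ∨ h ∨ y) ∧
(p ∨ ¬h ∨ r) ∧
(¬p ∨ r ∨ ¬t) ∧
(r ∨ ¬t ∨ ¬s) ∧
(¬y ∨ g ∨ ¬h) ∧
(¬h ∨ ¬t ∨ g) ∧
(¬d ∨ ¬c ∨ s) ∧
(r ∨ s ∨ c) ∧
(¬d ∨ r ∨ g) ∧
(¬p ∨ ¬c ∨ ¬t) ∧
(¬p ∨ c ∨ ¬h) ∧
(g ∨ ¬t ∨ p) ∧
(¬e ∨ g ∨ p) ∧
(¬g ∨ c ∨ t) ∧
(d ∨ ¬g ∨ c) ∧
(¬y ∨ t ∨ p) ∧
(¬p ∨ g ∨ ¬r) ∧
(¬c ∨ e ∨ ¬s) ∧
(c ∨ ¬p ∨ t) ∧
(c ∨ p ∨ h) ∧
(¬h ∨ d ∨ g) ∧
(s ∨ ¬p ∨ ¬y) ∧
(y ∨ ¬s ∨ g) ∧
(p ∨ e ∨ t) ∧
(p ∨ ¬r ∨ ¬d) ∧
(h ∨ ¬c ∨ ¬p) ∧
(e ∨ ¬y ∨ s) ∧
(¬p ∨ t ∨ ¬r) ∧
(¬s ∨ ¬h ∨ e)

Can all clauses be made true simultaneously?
Yes

Yes, the formula is satisfiable.

One satisfying assignment is: p=False, g=True, h=False, t=True, r=False, d=False, s=False, c=True, y=True, e=True

Verification: With this assignment, all 60 clauses evaluate to true.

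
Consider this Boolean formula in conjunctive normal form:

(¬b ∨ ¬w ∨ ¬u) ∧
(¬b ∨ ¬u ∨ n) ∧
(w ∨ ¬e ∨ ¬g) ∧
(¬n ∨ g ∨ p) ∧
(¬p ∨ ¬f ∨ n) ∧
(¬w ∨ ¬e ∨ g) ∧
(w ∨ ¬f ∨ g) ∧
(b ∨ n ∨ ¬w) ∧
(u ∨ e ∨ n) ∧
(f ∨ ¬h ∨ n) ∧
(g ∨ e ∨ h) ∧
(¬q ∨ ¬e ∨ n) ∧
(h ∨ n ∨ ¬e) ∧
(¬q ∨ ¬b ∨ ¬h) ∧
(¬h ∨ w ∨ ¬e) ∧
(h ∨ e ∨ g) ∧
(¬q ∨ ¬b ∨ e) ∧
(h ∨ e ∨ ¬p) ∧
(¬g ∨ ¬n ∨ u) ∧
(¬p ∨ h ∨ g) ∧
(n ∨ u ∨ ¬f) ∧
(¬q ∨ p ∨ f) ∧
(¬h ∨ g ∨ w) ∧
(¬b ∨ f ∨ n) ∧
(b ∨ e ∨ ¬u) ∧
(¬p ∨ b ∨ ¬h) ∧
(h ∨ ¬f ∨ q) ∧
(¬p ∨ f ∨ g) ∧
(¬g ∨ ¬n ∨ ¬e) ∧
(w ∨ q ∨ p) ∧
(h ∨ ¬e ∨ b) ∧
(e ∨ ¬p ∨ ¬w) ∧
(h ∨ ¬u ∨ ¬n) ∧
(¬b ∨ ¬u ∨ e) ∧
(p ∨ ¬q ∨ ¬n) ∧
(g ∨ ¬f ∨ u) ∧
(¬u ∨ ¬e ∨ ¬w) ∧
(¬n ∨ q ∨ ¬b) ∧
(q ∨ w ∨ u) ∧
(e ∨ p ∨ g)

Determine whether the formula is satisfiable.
No

No, the formula is not satisfiable.

No assignment of truth values to the variables can make all 40 clauses true simultaneously.

The formula is UNSAT (unsatisfiable).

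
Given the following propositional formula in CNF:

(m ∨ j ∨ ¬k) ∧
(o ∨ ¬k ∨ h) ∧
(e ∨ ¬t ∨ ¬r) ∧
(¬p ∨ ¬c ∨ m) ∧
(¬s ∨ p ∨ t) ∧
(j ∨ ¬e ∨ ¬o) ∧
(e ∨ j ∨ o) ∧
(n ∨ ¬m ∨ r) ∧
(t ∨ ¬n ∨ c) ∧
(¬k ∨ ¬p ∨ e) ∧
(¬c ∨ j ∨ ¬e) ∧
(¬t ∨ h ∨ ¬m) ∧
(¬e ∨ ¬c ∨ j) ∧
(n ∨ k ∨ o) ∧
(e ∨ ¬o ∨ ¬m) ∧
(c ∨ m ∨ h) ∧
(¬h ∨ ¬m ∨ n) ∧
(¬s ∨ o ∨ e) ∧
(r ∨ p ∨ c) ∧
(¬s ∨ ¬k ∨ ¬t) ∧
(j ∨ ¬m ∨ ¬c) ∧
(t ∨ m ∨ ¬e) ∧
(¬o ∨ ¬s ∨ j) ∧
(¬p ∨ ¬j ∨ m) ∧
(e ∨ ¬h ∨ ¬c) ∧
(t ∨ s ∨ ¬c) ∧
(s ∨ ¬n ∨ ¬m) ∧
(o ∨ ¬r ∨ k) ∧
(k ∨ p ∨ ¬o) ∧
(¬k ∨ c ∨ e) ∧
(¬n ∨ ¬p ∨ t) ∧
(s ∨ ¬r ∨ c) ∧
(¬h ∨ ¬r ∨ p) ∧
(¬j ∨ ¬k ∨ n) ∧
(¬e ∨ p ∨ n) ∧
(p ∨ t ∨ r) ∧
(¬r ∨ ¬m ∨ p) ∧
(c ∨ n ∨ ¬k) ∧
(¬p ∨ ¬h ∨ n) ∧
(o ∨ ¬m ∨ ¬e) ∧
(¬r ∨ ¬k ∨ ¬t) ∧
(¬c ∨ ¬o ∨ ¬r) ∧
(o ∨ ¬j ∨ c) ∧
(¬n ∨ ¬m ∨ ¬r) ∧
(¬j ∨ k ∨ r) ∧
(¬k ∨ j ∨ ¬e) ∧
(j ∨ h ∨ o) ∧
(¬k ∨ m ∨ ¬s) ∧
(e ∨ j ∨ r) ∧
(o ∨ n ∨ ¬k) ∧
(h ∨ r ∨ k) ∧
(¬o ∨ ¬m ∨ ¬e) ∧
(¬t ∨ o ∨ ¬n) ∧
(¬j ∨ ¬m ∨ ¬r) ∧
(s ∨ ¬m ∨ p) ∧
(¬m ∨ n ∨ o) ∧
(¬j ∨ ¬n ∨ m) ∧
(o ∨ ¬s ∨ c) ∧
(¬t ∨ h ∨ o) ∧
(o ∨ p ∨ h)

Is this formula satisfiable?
No

No, the formula is not satisfiable.

No assignment of truth values to the variables can make all 60 clauses true simultaneously.

The formula is UNSAT (unsatisfiable).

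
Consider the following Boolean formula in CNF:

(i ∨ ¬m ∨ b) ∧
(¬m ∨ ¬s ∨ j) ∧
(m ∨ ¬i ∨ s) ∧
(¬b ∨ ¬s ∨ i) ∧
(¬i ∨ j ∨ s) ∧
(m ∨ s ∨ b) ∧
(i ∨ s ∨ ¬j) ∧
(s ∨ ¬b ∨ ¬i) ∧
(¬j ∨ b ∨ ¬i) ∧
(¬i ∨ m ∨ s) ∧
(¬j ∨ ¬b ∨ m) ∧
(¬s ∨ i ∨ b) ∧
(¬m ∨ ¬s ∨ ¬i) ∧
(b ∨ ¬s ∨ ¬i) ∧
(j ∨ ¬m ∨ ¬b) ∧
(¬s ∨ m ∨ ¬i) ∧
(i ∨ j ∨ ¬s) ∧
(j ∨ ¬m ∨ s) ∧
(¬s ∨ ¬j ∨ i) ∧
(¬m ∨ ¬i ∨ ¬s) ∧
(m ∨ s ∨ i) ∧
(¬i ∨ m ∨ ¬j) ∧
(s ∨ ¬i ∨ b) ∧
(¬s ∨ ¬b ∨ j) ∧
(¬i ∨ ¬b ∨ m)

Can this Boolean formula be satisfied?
No

No, the formula is not satisfiable.

No assignment of truth values to the variables can make all 25 clauses true simultaneously.

The formula is UNSAT (unsatisfiable).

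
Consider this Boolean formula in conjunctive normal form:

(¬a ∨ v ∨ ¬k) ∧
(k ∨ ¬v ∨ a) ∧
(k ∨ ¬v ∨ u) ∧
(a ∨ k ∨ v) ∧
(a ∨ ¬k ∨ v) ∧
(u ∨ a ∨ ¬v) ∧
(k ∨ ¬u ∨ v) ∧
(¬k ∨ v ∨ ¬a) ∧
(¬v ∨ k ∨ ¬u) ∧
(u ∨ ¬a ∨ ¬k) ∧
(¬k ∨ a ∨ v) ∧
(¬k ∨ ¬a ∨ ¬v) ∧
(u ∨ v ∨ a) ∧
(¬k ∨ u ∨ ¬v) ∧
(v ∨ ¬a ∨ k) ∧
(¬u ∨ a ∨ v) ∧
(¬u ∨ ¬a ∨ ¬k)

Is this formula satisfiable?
Yes

Yes, the formula is satisfiable.

One satisfying assignment is: k=True, u=True, v=True, a=False

Verification: With this assignment, all 17 clauses evaluate to true.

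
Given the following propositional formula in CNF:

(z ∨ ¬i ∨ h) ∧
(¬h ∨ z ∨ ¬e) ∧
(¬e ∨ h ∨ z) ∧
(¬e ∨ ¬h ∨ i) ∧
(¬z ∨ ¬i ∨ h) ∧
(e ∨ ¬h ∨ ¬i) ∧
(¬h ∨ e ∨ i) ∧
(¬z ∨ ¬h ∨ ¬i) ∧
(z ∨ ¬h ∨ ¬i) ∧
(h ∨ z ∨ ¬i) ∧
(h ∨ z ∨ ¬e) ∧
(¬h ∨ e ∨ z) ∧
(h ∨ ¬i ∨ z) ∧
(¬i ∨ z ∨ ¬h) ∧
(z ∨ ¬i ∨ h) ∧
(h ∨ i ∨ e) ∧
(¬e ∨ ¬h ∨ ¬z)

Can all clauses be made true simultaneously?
Yes

Yes, the formula is satisfiable.

One satisfying assignment is: z=True, e=True, h=False, i=False

Verification: With this assignment, all 17 clauses evaluate to true.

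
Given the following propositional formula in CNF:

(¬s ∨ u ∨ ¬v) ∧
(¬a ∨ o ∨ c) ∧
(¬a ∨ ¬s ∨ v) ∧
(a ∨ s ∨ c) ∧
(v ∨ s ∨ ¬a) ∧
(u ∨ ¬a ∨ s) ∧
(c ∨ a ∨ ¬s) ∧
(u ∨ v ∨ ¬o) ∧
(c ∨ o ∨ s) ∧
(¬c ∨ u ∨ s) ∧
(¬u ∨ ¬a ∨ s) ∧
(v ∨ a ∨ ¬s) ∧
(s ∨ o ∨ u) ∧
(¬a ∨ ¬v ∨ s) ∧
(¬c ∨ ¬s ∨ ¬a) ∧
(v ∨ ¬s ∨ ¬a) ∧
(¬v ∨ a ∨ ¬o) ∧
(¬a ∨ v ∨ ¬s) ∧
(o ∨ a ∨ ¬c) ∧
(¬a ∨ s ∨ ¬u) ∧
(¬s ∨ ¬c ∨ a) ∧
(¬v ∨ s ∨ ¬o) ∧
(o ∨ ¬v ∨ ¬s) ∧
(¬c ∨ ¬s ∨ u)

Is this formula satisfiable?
Yes

Yes, the formula is satisfiable.

One satisfying assignment is: a=False, s=False, o=True, u=True, v=False, c=True

Verification: With this assignment, all 24 clauses evaluate to true.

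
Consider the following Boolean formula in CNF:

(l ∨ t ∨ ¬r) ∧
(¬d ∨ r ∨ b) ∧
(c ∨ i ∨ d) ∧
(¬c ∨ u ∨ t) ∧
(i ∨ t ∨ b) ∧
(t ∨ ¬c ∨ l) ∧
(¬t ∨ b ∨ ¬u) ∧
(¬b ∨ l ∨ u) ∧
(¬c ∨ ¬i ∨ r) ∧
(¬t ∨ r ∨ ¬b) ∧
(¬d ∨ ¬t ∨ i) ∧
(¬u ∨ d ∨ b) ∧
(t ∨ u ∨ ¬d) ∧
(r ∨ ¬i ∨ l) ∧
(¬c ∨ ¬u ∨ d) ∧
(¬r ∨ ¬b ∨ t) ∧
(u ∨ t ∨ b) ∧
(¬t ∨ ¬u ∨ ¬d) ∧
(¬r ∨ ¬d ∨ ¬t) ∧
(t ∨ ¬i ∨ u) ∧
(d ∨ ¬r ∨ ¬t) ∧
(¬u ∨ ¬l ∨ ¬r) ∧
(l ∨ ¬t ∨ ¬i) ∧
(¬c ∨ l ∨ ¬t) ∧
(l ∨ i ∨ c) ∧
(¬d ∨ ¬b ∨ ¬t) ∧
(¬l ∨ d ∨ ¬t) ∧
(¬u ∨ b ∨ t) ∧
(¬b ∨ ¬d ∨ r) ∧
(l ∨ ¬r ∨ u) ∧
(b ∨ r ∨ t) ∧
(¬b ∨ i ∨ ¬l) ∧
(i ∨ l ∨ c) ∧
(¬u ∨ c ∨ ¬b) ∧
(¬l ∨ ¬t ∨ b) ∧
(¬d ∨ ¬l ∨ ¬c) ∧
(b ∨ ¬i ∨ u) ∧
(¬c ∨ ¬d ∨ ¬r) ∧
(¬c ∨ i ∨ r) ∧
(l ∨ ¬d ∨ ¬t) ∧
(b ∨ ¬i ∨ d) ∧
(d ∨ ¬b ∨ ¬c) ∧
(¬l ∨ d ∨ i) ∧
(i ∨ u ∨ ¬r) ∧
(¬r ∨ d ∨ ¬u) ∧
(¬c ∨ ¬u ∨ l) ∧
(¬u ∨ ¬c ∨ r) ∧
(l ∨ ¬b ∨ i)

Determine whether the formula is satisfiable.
No

No, the formula is not satisfiable.

No assignment of truth values to the variables can make all 48 clauses true simultaneously.

The formula is UNSAT (unsatisfiable).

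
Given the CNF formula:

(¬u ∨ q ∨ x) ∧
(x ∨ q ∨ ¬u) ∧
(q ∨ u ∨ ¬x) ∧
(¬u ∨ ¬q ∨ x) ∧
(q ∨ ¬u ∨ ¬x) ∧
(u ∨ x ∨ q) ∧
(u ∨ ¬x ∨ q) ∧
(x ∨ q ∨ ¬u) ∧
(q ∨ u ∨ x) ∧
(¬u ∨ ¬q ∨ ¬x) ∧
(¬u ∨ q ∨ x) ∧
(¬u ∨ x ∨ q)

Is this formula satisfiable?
Yes

Yes, the formula is satisfiable.

One satisfying assignment is: u=False, q=True, x=False

Verification: With this assignment, all 12 clauses evaluate to true.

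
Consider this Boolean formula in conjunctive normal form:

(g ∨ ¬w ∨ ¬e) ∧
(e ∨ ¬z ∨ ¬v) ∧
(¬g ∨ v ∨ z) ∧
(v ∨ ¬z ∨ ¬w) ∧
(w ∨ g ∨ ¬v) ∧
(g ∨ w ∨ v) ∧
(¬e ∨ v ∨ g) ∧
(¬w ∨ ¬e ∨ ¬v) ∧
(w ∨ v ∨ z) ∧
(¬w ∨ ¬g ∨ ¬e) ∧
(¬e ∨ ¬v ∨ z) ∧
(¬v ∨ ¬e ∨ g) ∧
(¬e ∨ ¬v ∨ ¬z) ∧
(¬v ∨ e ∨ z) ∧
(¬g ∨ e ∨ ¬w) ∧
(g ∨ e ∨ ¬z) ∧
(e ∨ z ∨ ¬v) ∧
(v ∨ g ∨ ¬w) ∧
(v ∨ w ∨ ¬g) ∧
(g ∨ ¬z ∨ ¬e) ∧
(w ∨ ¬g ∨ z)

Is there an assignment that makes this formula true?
No

No, the formula is not satisfiable.

No assignment of truth values to the variables can make all 21 clauses true simultaneously.

The formula is UNSAT (unsatisfiable).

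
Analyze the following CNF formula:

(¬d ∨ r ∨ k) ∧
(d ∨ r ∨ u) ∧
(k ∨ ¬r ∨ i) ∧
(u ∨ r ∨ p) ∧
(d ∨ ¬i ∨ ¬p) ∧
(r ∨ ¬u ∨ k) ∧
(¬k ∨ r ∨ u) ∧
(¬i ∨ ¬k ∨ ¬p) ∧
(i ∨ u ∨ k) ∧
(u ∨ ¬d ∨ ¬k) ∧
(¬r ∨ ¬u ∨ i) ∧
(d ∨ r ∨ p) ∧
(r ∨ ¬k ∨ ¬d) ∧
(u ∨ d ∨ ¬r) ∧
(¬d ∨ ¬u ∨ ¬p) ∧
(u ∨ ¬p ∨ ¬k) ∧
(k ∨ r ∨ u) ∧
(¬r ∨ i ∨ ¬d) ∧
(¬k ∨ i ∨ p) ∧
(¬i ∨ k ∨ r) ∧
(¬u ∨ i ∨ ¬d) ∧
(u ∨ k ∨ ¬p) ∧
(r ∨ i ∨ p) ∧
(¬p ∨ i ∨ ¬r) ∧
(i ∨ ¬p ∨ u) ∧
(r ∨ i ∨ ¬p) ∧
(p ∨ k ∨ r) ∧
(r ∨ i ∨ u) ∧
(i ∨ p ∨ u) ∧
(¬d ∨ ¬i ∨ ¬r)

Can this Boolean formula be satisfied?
Yes

Yes, the formula is satisfiable.

One satisfying assignment is: r=True, p=False, d=False, k=False, u=True, i=True

Verification: With this assignment, all 30 clauses evaluate to true.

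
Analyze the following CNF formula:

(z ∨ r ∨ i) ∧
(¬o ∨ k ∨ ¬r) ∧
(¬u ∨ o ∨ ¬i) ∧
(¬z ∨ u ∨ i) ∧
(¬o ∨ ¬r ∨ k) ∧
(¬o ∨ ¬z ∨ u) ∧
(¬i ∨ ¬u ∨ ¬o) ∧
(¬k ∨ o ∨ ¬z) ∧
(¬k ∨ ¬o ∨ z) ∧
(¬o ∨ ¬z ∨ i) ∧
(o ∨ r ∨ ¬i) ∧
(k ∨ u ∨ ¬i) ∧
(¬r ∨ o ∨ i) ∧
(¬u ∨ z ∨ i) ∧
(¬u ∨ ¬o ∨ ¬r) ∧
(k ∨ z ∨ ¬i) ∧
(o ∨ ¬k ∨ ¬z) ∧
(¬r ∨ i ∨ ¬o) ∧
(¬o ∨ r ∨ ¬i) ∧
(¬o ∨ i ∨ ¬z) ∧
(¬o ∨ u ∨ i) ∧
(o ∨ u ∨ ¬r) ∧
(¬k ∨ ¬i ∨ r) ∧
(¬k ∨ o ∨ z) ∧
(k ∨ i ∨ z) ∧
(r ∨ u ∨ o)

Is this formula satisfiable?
Yes

Yes, the formula is satisfiable.

One satisfying assignment is: k=False, i=False, z=True, r=False, u=True, o=False

Verification: With this assignment, all 26 clauses evaluate to true.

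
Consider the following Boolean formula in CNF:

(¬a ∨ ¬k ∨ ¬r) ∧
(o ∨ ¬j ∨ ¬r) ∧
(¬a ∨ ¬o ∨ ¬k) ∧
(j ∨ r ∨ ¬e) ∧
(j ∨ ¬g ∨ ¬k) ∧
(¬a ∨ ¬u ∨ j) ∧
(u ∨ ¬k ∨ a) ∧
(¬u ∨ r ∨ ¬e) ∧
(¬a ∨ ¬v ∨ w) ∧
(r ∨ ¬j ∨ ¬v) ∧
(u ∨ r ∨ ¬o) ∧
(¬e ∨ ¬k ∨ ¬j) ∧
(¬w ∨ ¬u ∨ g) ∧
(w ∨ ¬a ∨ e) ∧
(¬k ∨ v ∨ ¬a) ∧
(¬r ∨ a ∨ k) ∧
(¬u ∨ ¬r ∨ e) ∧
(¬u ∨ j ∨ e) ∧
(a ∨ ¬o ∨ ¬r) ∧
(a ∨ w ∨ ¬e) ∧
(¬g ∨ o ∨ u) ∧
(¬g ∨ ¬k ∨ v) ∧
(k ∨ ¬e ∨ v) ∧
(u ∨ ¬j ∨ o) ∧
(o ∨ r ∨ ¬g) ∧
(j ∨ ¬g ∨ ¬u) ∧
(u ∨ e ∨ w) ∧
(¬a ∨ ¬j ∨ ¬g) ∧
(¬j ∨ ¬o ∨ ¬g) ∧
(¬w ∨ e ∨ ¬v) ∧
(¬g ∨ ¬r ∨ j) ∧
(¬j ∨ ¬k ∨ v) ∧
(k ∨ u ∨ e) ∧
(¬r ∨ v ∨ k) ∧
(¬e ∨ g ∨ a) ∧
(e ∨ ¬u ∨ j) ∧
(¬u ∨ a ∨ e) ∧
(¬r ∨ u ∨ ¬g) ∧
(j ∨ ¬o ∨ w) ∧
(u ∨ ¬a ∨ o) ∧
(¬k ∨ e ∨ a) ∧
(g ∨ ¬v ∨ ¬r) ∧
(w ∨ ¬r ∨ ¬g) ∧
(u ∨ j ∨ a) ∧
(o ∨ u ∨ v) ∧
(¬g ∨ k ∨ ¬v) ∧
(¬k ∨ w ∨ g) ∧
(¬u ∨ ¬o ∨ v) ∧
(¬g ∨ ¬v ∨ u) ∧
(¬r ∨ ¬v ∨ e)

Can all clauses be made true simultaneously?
No

No, the formula is not satisfiable.

No assignment of truth values to the variables can make all 50 clauses true simultaneously.

The formula is UNSAT (unsatisfiable).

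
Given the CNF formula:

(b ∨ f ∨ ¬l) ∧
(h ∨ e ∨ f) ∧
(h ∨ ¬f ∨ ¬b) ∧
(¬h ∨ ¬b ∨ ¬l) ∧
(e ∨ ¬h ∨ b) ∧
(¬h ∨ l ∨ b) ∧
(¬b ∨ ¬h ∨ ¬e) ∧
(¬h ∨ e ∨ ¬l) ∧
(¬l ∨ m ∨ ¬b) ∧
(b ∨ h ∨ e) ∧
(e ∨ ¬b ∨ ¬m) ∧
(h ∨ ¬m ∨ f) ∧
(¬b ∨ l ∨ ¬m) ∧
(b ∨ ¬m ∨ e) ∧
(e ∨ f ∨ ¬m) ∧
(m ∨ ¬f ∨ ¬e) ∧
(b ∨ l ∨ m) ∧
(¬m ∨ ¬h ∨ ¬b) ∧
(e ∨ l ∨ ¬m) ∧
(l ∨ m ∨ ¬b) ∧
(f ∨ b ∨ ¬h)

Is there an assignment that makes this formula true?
Yes

Yes, the formula is satisfiable.

One satisfying assignment is: l=True, m=True, b=False, e=True, f=True, h=True

Verification: With this assignment, all 21 clauses evaluate to true.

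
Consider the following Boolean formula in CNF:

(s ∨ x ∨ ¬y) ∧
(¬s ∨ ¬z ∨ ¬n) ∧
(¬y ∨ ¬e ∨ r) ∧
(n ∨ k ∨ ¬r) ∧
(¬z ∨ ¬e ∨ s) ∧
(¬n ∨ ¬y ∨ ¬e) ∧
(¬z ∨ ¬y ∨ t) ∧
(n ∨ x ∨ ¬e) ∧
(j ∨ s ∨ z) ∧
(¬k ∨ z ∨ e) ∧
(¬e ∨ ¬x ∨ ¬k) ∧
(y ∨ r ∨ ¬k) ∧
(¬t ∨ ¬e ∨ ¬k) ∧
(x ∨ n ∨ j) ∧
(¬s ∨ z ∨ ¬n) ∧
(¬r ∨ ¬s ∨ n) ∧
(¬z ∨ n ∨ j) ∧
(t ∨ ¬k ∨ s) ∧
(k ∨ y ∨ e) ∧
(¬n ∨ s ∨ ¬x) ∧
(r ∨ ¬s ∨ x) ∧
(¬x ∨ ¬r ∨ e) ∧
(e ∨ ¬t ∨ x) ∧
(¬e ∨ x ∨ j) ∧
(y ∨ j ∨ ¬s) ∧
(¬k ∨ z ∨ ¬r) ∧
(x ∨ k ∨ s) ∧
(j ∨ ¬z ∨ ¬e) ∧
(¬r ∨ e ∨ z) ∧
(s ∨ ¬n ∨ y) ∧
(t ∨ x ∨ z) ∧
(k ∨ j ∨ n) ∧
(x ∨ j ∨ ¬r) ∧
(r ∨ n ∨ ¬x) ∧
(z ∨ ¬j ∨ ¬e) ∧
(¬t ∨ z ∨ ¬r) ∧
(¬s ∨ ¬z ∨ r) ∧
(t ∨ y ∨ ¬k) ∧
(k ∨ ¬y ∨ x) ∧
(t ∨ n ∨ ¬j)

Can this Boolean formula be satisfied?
No

No, the formula is not satisfiable.

No assignment of truth values to the variables can make all 40 clauses true simultaneously.

The formula is UNSAT (unsatisfiable).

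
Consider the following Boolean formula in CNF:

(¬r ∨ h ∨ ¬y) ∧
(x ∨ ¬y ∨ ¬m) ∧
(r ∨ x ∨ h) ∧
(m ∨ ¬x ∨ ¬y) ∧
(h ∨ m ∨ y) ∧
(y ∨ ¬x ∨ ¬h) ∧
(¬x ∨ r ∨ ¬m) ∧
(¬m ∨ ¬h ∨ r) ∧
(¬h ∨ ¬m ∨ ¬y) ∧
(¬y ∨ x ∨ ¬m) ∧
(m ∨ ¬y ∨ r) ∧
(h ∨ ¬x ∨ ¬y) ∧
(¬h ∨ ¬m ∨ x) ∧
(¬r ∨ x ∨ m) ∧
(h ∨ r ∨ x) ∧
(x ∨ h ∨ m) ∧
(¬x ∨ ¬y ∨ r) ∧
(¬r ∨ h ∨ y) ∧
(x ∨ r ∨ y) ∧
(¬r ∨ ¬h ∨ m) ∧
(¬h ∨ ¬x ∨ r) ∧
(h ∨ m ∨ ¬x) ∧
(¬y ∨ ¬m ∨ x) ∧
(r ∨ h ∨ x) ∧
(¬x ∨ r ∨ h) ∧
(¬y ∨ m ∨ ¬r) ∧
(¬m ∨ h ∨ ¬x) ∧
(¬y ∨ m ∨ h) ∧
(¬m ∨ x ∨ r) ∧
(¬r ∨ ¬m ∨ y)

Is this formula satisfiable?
No

No, the formula is not satisfiable.

No assignment of truth values to the variables can make all 30 clauses true simultaneously.

The formula is UNSAT (unsatisfiable).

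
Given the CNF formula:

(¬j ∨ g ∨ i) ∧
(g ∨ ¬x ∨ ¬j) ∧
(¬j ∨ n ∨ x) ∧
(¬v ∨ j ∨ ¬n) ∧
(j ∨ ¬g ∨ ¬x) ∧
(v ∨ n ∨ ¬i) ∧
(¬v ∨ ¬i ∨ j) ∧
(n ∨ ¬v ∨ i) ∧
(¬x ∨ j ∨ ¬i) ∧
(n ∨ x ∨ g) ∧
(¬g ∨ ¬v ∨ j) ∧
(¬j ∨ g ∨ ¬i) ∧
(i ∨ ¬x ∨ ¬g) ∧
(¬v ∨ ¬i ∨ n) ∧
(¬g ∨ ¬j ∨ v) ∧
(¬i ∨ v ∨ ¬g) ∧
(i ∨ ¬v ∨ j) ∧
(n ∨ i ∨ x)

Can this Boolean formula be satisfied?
Yes

Yes, the formula is satisfiable.

One satisfying assignment is: n=False, x=True, g=False, i=False, v=False, j=False

Verification: With this assignment, all 18 clauses evaluate to true.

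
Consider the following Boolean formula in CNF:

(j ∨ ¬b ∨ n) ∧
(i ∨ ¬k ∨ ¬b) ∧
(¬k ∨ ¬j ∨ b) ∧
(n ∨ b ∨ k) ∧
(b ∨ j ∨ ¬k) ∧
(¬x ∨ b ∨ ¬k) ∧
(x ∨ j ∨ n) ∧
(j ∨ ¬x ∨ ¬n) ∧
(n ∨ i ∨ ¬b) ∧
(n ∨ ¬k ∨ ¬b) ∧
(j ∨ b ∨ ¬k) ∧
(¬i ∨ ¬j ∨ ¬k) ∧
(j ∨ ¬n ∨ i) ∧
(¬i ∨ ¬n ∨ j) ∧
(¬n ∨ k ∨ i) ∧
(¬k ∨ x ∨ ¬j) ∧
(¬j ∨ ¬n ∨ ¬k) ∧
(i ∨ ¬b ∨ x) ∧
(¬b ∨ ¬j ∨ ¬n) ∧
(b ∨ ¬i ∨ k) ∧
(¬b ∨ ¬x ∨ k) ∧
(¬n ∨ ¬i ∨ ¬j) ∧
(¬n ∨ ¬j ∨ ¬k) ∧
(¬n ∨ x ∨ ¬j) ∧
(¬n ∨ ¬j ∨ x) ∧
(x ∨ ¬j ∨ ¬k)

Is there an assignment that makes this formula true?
Yes

Yes, the formula is satisfiable.

One satisfying assignment is: n=False, i=True, b=True, j=True, x=False, k=False

Verification: With this assignment, all 26 clauses evaluate to true.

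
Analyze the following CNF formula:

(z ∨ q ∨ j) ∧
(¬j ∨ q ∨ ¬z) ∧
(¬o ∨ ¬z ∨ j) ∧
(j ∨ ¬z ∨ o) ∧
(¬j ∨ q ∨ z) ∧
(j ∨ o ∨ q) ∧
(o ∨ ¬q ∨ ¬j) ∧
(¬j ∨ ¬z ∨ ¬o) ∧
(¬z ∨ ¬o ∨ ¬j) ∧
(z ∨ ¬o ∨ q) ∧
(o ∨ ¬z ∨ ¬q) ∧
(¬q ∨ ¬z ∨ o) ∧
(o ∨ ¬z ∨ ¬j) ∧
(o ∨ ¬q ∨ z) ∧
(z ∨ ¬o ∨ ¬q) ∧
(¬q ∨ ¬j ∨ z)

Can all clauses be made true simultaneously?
No

No, the formula is not satisfiable.

No assignment of truth values to the variables can make all 16 clauses true simultaneously.

The formula is UNSAT (unsatisfiable).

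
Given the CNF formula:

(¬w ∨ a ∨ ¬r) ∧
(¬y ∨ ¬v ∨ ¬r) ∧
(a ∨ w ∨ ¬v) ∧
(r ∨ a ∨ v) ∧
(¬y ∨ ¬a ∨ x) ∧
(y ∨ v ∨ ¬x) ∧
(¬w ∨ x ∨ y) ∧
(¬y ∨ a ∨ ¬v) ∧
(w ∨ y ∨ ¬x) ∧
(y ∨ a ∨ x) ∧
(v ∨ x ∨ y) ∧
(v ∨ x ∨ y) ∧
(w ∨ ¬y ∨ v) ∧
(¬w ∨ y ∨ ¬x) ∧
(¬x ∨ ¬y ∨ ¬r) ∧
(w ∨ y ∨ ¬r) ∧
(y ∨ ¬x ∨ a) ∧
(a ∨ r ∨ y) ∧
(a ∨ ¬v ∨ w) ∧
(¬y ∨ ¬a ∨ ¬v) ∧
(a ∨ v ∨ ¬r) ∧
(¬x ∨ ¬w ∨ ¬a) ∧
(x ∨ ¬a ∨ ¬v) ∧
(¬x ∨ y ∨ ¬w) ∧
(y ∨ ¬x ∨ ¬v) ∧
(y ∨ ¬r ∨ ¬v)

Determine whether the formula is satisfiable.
No

No, the formula is not satisfiable.

No assignment of truth values to the variables can make all 26 clauses true simultaneously.

The formula is UNSAT (unsatisfiable).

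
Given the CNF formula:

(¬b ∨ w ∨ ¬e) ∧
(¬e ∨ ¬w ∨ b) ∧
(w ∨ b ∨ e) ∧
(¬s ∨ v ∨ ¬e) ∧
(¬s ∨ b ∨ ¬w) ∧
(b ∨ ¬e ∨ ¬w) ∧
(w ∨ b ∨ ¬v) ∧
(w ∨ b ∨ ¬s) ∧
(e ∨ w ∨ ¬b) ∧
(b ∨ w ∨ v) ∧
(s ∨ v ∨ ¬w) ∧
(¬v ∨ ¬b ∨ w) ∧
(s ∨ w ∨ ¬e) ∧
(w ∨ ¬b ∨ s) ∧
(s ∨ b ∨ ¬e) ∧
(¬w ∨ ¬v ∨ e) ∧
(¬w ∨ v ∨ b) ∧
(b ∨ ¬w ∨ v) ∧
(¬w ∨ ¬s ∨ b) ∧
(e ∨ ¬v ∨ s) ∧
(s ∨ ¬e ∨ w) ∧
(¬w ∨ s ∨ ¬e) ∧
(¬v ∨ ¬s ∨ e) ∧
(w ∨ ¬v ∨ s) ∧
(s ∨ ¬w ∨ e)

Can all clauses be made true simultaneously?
Yes

Yes, the formula is satisfiable.

One satisfying assignment is: b=True, e=True, w=True, v=True, s=True

Verification: With this assignment, all 25 clauses evaluate to true.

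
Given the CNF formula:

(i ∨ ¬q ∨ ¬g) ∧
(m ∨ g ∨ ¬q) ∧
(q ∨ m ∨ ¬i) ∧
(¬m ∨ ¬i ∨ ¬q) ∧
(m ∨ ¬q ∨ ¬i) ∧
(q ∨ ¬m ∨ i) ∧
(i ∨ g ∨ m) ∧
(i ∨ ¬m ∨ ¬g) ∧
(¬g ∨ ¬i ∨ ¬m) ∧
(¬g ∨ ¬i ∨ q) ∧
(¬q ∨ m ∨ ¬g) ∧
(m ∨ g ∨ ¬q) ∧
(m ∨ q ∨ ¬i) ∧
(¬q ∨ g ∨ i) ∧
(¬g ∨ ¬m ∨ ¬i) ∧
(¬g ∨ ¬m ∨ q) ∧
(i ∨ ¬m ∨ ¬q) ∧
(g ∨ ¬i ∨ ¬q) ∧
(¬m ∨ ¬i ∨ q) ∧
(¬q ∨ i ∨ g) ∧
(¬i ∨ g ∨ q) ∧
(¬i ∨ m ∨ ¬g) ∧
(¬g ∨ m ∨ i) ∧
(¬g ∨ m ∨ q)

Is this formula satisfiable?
No

No, the formula is not satisfiable.

No assignment of truth values to the variables can make all 24 clauses true simultaneously.

The formula is UNSAT (unsatisfiable).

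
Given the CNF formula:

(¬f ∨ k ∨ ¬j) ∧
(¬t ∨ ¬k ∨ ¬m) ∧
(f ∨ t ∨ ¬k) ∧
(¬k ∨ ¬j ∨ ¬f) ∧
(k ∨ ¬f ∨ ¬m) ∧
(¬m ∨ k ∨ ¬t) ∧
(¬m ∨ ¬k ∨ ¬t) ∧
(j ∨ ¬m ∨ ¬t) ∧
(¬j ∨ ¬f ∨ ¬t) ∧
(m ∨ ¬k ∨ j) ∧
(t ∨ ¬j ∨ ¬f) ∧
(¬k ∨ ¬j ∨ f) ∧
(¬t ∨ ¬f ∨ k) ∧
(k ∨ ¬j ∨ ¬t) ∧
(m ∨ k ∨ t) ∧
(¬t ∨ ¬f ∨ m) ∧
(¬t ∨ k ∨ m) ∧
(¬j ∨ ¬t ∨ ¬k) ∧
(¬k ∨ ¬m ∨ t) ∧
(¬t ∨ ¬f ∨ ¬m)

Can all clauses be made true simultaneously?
Yes

Yes, the formula is satisfiable.

One satisfying assignment is: t=False, f=False, m=True, j=False, k=False

Verification: With this assignment, all 20 clauses evaluate to true.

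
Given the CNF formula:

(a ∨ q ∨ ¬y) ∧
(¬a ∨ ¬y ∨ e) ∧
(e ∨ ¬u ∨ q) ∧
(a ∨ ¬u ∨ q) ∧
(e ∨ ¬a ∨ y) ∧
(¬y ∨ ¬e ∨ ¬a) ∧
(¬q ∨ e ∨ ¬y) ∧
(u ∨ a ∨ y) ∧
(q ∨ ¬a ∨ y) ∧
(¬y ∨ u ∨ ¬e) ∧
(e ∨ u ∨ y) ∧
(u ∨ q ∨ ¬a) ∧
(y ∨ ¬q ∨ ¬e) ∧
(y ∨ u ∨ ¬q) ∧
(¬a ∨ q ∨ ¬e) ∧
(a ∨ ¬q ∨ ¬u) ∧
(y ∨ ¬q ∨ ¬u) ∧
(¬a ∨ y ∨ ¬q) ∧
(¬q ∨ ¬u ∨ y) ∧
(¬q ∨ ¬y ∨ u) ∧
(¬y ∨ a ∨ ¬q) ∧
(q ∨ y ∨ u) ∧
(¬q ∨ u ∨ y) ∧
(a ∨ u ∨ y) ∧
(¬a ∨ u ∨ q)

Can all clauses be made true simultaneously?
No

No, the formula is not satisfiable.

No assignment of truth values to the variables can make all 25 clauses true simultaneously.

The formula is UNSAT (unsatisfiable).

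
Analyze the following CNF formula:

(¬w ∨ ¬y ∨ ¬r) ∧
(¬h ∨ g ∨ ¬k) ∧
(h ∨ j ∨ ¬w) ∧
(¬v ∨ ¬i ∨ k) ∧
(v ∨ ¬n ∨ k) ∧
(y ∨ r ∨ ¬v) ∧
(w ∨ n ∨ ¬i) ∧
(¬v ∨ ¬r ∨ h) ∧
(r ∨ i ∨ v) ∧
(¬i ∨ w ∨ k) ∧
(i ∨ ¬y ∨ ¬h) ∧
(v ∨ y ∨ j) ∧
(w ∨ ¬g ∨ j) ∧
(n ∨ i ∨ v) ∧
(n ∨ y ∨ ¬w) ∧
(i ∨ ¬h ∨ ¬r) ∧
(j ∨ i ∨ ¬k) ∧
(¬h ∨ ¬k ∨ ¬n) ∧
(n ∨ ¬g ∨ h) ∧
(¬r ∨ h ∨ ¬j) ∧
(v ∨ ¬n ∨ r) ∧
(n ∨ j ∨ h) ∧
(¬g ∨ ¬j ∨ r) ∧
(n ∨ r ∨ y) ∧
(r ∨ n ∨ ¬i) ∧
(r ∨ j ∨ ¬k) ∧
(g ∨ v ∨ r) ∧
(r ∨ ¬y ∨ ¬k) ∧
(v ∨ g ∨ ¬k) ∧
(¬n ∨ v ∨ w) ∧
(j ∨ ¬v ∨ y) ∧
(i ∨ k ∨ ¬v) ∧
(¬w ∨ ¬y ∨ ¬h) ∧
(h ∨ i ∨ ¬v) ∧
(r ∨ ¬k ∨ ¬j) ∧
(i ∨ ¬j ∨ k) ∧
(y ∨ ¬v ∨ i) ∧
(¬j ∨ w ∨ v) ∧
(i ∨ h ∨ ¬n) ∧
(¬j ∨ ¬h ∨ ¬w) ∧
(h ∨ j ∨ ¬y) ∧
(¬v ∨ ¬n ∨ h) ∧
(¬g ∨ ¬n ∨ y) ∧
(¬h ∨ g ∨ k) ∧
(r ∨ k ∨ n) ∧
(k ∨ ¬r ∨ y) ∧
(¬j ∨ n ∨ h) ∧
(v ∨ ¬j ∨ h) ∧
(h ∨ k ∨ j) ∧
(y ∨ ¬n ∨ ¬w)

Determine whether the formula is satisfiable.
No

No, the formula is not satisfiable.

No assignment of truth values to the variables can make all 50 clauses true simultaneously.

The formula is UNSAT (unsatisfiable).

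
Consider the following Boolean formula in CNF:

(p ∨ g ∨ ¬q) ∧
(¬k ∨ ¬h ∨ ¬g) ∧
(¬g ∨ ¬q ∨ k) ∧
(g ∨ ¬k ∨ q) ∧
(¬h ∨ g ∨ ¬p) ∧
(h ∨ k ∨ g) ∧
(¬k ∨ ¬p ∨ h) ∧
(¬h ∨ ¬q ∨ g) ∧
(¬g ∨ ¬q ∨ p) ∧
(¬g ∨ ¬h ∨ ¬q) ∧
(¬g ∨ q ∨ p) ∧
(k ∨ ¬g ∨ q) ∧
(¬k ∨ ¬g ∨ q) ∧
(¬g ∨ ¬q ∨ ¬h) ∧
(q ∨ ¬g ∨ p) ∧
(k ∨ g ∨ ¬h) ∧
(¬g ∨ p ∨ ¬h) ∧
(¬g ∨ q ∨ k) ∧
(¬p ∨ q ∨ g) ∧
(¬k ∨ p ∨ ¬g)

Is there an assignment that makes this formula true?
No

No, the formula is not satisfiable.

No assignment of truth values to the variables can make all 20 clauses true simultaneously.

The formula is UNSAT (unsatisfiable).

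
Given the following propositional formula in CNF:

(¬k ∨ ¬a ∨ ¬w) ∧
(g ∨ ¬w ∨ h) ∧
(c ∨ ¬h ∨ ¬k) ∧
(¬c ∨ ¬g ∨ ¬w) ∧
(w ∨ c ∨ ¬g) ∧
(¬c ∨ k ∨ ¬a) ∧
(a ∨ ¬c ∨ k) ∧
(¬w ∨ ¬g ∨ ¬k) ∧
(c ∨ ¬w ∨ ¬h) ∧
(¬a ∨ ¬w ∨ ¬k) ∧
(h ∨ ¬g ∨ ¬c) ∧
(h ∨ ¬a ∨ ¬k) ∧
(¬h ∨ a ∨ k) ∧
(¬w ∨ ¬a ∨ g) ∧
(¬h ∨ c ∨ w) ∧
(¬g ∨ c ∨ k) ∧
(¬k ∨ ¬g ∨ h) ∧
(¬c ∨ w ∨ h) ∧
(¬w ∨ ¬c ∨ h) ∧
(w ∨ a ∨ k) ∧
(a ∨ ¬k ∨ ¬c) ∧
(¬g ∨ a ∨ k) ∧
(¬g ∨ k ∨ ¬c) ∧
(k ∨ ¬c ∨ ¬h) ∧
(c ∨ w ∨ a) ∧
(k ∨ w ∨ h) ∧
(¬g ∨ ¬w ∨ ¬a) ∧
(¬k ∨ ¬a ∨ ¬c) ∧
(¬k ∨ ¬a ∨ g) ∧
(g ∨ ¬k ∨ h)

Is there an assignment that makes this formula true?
No

No, the formula is not satisfiable.

No assignment of truth values to the variables can make all 30 clauses true simultaneously.

The formula is UNSAT (unsatisfiable).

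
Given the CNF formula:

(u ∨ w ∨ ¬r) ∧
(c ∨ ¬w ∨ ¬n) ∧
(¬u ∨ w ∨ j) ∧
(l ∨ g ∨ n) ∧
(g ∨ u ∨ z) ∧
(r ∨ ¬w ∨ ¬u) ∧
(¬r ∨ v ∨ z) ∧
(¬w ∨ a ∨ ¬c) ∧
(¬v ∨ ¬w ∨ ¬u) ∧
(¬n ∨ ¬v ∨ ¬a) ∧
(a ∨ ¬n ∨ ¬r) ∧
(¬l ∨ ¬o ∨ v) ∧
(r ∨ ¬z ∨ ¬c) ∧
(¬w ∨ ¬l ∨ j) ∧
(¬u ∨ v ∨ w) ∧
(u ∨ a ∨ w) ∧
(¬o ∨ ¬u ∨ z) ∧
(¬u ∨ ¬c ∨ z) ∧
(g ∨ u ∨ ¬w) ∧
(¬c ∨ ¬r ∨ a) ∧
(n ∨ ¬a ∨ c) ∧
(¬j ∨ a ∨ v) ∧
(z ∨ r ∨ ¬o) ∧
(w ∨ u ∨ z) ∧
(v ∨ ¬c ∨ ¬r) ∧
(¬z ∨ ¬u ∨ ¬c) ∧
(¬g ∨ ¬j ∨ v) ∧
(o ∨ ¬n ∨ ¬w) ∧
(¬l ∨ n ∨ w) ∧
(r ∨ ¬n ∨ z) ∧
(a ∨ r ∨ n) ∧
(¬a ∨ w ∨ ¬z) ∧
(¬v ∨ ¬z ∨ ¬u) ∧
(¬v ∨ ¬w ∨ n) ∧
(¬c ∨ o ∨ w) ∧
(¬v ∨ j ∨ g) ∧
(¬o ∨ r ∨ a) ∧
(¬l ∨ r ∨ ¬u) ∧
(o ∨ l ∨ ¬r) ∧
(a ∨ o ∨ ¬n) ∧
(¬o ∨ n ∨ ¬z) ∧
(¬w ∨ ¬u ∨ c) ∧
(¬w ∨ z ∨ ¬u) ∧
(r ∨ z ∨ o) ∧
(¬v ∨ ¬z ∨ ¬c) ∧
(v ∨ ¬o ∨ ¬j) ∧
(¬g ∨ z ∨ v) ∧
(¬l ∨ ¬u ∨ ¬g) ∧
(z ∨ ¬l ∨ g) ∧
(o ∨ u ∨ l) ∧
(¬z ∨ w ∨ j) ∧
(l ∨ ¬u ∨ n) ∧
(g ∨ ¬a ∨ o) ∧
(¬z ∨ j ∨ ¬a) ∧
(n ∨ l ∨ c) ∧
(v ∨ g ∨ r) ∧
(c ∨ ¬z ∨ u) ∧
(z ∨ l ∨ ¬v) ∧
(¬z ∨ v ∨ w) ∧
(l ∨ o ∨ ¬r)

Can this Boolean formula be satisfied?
No

No, the formula is not satisfiable.

No assignment of truth values to the variables can make all 60 clauses true simultaneously.

The formula is UNSAT (unsatisfiable).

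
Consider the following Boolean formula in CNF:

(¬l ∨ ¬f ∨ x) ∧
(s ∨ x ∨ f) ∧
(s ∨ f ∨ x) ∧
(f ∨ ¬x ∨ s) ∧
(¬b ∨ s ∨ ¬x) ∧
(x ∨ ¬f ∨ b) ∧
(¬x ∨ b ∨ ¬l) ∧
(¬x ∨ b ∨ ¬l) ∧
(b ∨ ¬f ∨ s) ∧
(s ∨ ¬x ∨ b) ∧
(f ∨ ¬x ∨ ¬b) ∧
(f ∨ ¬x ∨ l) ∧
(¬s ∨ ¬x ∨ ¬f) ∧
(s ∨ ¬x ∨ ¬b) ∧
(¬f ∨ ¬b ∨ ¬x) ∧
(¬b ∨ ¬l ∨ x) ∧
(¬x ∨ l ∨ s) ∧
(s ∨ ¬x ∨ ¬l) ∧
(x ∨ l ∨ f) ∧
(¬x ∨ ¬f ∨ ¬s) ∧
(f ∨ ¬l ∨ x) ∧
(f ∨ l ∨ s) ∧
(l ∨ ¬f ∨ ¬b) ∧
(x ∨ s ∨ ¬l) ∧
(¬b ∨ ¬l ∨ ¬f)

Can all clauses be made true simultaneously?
No

No, the formula is not satisfiable.

No assignment of truth values to the variables can make all 25 clauses true simultaneously.

The formula is UNSAT (unsatisfiable).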